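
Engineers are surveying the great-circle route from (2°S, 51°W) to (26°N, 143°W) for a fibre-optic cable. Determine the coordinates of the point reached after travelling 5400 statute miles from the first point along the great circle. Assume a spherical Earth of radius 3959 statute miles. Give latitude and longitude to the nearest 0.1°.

From cos δ = sin φ₁ sin φ₂ + cos φ₁ cos φ₂ cos Δλ, the central angle is δ ≈ 1.617 rad (92.7°). The total great-circle distance is δ·R ≈ 1.617 × 3959 ≈ 6404 mi, so the target fraction is f = 5400/6404 ≈ 0.843.
Interpolate at f ≈ 0.843 with slerp weights a = sin((1−f)δ)/sin δ ≈ 0.251, b = sin(fδ)/sin δ ≈ 0.980.
p = a·p₁ + b·p₂ ≈ (-0.545, -0.725, 0.421); φ = arcsin(p_z) ≈ 24.88°, λ = atan2(p_y, p_x) ≈ -126.95°.

≈ (24.9°N, 127.0°W)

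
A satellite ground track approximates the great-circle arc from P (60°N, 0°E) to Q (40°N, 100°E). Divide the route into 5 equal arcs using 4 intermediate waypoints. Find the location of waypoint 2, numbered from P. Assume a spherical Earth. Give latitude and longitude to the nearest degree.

≈ (63°N, 52°E)

From cos δ = sin φ₁ sin φ₂ + cos φ₁ cos φ₂ cos Δλ, the central angle is δ ≈ 1.059 rad (60.6°).
Interpolate at f = 2/5 with slerp weights a = sin((1−f)δ)/sin δ ≈ 0.681, b = sin(fδ)/sin δ ≈ 0.471.
p = a·p₁ + b·p₂ ≈ (0.278, 0.356, 0.892); φ = arcsin(p_z) ≈ 63.18°, λ = atan2(p_y, p_x) ≈ 52.02°.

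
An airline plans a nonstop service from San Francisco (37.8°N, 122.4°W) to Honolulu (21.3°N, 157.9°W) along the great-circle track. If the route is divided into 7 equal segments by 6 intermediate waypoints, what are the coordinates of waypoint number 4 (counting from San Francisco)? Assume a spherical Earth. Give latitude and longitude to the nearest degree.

From cos δ = sin φ₁ sin φ₂ + cos φ₁ cos φ₂ cos Δλ, the central angle is δ ≈ 0.606 rad (34.7°).
Interpolate at f = 4/7 with slerp weights a = sin((1−f)δ)/sin δ ≈ 0.451, b = sin(fδ)/sin δ ≈ 0.596.
p = a·p₁ + b·p₂ ≈ (-0.705, -0.510, 0.493); φ = arcsin(p_z) ≈ 29.52°, λ = atan2(p_y, p_x) ≈ -144.15°.

≈ 30°N, 144°W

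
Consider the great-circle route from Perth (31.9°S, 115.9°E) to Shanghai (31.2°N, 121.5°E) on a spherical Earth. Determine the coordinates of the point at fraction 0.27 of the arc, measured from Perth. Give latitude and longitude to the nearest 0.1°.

Convert each endpoint to a unit vector on the sphere (x = cos φ cos λ, y = cos φ sin λ, z = sin φ).
The central angle between the endpoints is δ = arccos(p₁·p₂) ≈ 1.105 rad (63.3°).
Interpolate at f = 0.27 with slerp weights a = sin((1−f)δ)/sin δ ≈ 0.808, b = sin(fδ)/sin δ ≈ 0.329.
p = a·p₁ + b·p₂ ≈ (-0.447, 0.857, -0.257); φ = arcsin(p_z) ≈ -14.87°, λ = atan2(p_y, p_x) ≈ 117.53°.

≈ (14.9°S, 117.5°E)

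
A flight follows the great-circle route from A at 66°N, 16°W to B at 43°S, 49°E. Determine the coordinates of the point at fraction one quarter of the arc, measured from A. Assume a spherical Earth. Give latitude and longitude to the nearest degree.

Convert each endpoint to a unit vector on the sphere (x = cos φ cos λ, y = cos φ sin λ, z = sin φ).
The central angle between the endpoints is δ = arccos(p₁·p₂) ≈ 2.091 rad (119.8°).
Interpolate at f = 1/4 with slerp weights a = sin((1−f)δ)/sin δ ≈ 1.153, b = sin(fδ)/sin δ ≈ 0.576.
p = a·p₁ + b·p₂ ≈ (0.727, 0.188, 0.660); φ = arcsin(p_z) ≈ 41.34°, λ = atan2(p_y, p_x) ≈ 14.54°.

≈ 41°N, 15°E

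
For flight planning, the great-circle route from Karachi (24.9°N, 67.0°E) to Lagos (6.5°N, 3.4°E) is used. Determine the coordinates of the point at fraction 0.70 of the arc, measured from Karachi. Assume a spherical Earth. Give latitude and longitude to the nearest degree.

≈ 14°N, 21°E

Write both endpoints as unit vectors p₁, p₂ with components (cos φ cos λ, cos φ sin λ, sin φ).
The central angle between the endpoints is δ = arccos(p₁·p₂) ≈ 1.106 rad (63.4°).
Interpolate at f = 0.70 with slerp weights a = sin((1−f)δ)/sin δ ≈ 0.364, b = sin(fδ)/sin δ ≈ 0.782.
p = a·p₁ + b·p₂ ≈ (0.905, 0.350, 0.242); φ = arcsin(p_z) ≈ 14.00°, λ = atan2(p_y, p_x) ≈ 21.16°.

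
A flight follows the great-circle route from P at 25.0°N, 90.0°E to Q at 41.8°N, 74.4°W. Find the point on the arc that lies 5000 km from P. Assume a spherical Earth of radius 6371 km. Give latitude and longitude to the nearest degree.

≈ 68°N, 66°E

From cos δ = sin φ₁ sin φ₂ + cos φ₁ cos φ₂ cos Δλ, the central angle is δ ≈ 1.949 rad (111.7°). The total great-circle distance is δ·R ≈ 1.949 × 6371 ≈ 12416 km, so the target fraction is f = 5000/12416 ≈ 0.403.
Interpolate at f ≈ 0.403 with slerp weights a = sin((1−f)δ)/sin δ ≈ 0.988, b = sin(fδ)/sin δ ≈ 0.760.
p = a·p₁ + b·p₂ ≈ (0.152, 0.350, 0.924); φ = arcsin(p_z) ≈ 67.58°, λ = atan2(p_y, p_x) ≈ 66.44°.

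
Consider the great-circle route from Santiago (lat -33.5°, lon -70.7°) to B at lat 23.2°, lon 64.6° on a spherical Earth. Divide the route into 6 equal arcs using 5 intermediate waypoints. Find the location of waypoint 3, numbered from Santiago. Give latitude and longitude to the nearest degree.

≈ lat -13°, lon 4°

The haversine formula gives a central angle δ ≈ 2.438 rad (139.7°) between the endpoints.
Interpolate at f = 3/6 with slerp weights a = sin((1−f)δ)/sin δ ≈ 1.450, b = sin(fδ)/sin δ ≈ 1.450.
p = a·p₁ + b·p₂ ≈ (0.971, 0.063, -0.229); φ = arcsin(p_z) ≈ -13.24°, λ = atan2(p_y, p_x) ≈ 3.70°.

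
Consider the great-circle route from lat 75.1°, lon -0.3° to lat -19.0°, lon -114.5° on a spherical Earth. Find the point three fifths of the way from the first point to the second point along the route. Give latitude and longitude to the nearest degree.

≈ lat 25°, lon -103°

From cos δ = sin φ₁ sin φ₂ + cos φ₁ cos φ₂ cos Δλ, the central angle is δ ≈ 1.998 rad (114.5°).
Interpolate at f = 3/5 with slerp weights a = sin((1−f)δ)/sin δ ≈ 0.788, b = sin(fδ)/sin δ ≈ 1.024.
p = a·p₁ + b·p₂ ≈ (-0.199, -0.882, 0.428); φ = arcsin(p_z) ≈ 25.33°, λ = atan2(p_y, p_x) ≈ -102.71°.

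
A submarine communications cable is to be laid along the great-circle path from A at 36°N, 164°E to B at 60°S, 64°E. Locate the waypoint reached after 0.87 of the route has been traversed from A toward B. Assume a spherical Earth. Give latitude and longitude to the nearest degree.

≈ 53°S, 91°E

The haversine formula gives a central angle δ ≈ 2.189 rad (125.4°) between the endpoints.
Interpolate at f = 0.87 with slerp weights a = sin((1−f)δ)/sin δ ≈ 0.344, b = sin(fδ)/sin δ ≈ 1.159.
p = a·p₁ + b·p₂ ≈ (-0.014, 0.598, -0.802); φ = arcsin(p_z) ≈ -53.28°, λ = atan2(p_y, p_x) ≈ 91.31°.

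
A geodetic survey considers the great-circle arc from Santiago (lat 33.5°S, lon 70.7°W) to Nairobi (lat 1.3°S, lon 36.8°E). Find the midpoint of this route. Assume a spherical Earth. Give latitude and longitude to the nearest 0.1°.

The haversine formula gives a central angle δ ≈ 1.811 rad (103.8°) between the endpoints.
Interpolate at f = 1/2 with slerp weights a = sin((1−f)δ)/sin δ ≈ 0.810, b = sin(fδ)/sin δ ≈ 0.810.
p = a·p₁ + b·p₂ ≈ (0.872, -0.152, -0.466); φ = arcsin(p_z) ≈ -27.74°, λ = atan2(p_y, p_x) ≈ -9.92°.

≈ lat 27.7°S, lon 9.9°W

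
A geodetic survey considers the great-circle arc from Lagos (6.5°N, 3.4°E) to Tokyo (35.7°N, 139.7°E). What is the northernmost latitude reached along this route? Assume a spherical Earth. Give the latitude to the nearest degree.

The great circle lies in the plane with unit normal n̂ = (p₁ × p₂)/|p₁ × p₂|.
Here n̂_z ≈ +0.651; the vertex latitude is φ_max = arccos|n̂_z| ≈ 49.4°.
Check via Clairaut: cos φ_max = |cos φ₁| · sin C = cos(6.5°)·sin(41.0°) ≈ 0.651, again giving ≈ 49.4°.

≈ 49°N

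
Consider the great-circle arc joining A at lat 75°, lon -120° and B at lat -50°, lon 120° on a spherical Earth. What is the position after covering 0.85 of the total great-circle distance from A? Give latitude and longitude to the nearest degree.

≈ lat -29°, lon 130°

Write both endpoints as unit vectors p₁, p₂ with components (cos φ cos λ, cos φ sin λ, sin φ).
The central angle between the endpoints is δ = arccos(p₁·p₂) ≈ 2.538 rad (145.4°).
Interpolate at f = 0.85 with slerp weights a = sin((1−f)δ)/sin δ ≈ 0.654, b = sin(fδ)/sin δ ≈ 1.467.
p = a·p₁ + b·p₂ ≈ (-0.556, 0.670, -0.492); φ = arcsin(p_z) ≈ -29.46°, λ = atan2(p_y, p_x) ≈ 129.70°.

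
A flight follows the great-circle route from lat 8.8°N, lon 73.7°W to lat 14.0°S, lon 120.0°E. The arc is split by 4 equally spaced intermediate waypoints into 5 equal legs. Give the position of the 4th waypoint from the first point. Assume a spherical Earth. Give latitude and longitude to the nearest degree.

≈ lat 22°S, lon 154°E

Write both endpoints as unit vectors p₁, p₂ with components (cos φ cos λ, cos φ sin λ, sin φ).
The central angle between the endpoints is δ = arccos(p₁·p₂) ≈ 2.890 rad (165.6°).
Interpolate at f = 4/5 with slerp weights a = sin((1−f)δ)/sin δ ≈ 2.198, b = sin(fδ)/sin δ ≈ 2.966.
p = a·p₁ + b·p₂ ≈ (-0.830, 0.408, -0.381); φ = arcsin(p_z) ≈ -22.42°, λ = atan2(p_y, p_x) ≈ 153.81°.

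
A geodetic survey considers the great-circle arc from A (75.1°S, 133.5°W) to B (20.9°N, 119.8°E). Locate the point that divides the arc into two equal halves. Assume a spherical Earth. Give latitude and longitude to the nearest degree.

≈ (34°S, 136°E)

The haversine formula gives a central angle δ ≈ 1.997 rad (114.4°) between the endpoints.
Interpolate at f = 1/2 with slerp weights a = sin((1−f)δ)/sin δ ≈ 0.924, b = sin(fδ)/sin δ ≈ 0.924.
p = a·p₁ + b·p₂ ≈ (-0.592, 0.576, -0.563); φ = arcsin(p_z) ≈ -34.26°, λ = atan2(p_y, p_x) ≈ 135.78°.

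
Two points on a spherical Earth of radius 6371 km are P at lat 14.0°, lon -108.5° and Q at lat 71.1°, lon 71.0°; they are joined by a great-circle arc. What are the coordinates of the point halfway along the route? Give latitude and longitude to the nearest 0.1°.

From cos δ = sin φ₁ sin φ₂ + cos φ₁ cos φ₂ cos Δλ, the central angle is δ ≈ 1.656 rad (94.9°).
Interpolate at f = 1/2 with slerp weights a = sin((1−f)δ)/sin δ ≈ 0.739, b = sin(fδ)/sin δ ≈ 0.739.
p = a·p₁ + b·p₂ ≈ (-0.150, -0.454, 0.878); φ = arcsin(p_z) ≈ 61.45°, λ = atan2(p_y, p_x) ≈ -108.25°.

≈ lat 61.4°, lon -108.2°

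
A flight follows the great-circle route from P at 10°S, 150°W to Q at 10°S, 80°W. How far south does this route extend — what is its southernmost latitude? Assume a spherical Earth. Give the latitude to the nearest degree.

≈ 12°S

The great circle lies in the plane with unit normal n̂ = (p₁ × p₂)/|p₁ × p₂|.
Here n̂_z ≈ +0.978; the vertex latitude is φ_max = arccos|n̂_z| ≈ 12.1°.
Check via Clairaut: cos φ_max = |cos φ₁| · sin C = cos(10.0°)·sin(96.9°) ≈ 0.978, again giving ≈ 12.1°.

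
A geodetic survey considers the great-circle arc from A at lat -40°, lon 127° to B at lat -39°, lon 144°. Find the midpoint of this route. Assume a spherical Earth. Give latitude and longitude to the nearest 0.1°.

≈ lat -39.8°, lon 135.6°

Write both endpoints as unit vectors p₁, p₂ with components (cos φ cos λ, cos φ sin λ, sin φ).
The central angle between the endpoints is δ = arccos(p₁·p₂) ≈ 0.229 rad (13.1°).
Interpolate at f = 1/2 with slerp weights a = sin((1−f)δ)/sin δ ≈ 0.503, b = sin(fδ)/sin δ ≈ 0.503.
p = a·p₁ + b·p₂ ≈ (-0.548, 0.538, -0.640); φ = arcsin(p_z) ≈ -39.81°, λ = atan2(p_y, p_x) ≈ 135.56°.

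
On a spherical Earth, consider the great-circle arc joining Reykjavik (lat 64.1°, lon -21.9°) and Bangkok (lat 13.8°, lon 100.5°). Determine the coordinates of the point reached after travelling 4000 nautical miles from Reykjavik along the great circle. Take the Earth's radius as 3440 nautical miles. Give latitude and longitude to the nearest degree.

≈ lat 36°, lon 90°

Write both endpoints as unit vectors p₁, p₂ with components (cos φ cos λ, cos φ sin λ, sin φ).
The central angle between the endpoints is δ = arccos(p₁·p₂) ≈ 1.584 rad (90.7°). The total great-circle distance is δ·R ≈ 1.584 × 3440 ≈ 5447 nmi, so the target fraction is f = 4000/5447 ≈ 0.734.
Interpolate at f ≈ 0.734 with slerp weights a = sin((1−f)δ)/sin δ ≈ 0.408, b = sin(fδ)/sin δ ≈ 0.918.
p = a·p₁ + b·p₂ ≈ (0.003, 0.810, 0.586); φ = arcsin(p_z) ≈ 35.90°, λ = atan2(p_y, p_x) ≈ 89.78°.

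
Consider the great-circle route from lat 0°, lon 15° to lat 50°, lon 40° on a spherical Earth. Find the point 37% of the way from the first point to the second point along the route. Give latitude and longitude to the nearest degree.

≈ lat 19°, lon 22°

From cos δ = sin φ₁ sin φ₂ + cos φ₁ cos φ₂ cos Δλ, the central angle is δ ≈ 0.949 rad (54.4°).
Interpolate at f = 0.37 with slerp weights a = sin((1−f)δ)/sin δ ≈ 0.692, b = sin(fδ)/sin δ ≈ 0.423.
p = a·p₁ + b·p₂ ≈ (0.877, 0.354, 0.324); φ = arcsin(p_z) ≈ 18.91°, λ = atan2(p_y, p_x) ≈ 21.98°.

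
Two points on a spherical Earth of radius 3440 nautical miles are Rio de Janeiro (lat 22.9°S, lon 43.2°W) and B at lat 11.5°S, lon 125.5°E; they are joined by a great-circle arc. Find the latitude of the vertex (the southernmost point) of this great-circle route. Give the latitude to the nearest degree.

≈ 73°S

The great circle lies in the plane with unit normal n̂ = (p₁ × p₂)/|p₁ × p₂|.
Here n̂_z ≈ +0.300; the vertex latitude is φ_max = arccos|n̂_z| ≈ 72.5°.
Check via Clairaut: cos φ_max = |cos φ₁| · sin C = cos(22.9°)·sin(161.0°) ≈ 0.300, again giving ≈ 72.5°.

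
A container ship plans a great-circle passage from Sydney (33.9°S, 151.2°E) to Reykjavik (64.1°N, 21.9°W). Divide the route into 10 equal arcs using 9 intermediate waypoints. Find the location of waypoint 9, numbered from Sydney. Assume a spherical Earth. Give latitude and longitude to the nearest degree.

From cos δ = sin φ₁ sin φ₂ + cos φ₁ cos φ₂ cos Δλ, the central angle is δ ≈ 2.609 rad (149.5°).
Interpolate at f = 9/10 with slerp weights a = sin((1−f)δ)/sin δ ≈ 0.508, b = sin(fδ)/sin δ ≈ 1.404.
p = a·p₁ + b·p₂ ≈ (0.199, -0.026, 0.980); φ = arcsin(p_z) ≈ 78.41°, λ = atan2(p_y, p_x) ≈ -7.29°.

≈ 78°N, 7°W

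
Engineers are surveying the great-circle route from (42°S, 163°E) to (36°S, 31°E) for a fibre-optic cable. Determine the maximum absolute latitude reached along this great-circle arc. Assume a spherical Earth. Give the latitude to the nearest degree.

The great circle lies in the plane with unit normal n̂ = (p₁ × p₂)/|p₁ × p₂|.
Here n̂_z ≈ -0.447; the vertex latitude is φ_max = arccos|n̂_z| ≈ 63.5°.
Check via Clairaut: cos φ_max = |cos φ₁| · sin C = cos(42.0°)·sin(143.0°) ≈ 0.447, again giving ≈ 63.5°.

≈ 63°S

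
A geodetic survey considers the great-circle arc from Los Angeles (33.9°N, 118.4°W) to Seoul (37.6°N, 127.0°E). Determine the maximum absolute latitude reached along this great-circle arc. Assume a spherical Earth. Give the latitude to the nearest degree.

≈ 53°N

The great circle lies in the plane with unit normal n̂ = (p₁ × p₂)/|p₁ × p₂|.
Here n̂_z ≈ -0.599; the vertex latitude is φ_max = arccos|n̂_z| ≈ 53.2°.
Check via Clairaut: cos φ_max = |cos φ₁| · sin C = cos(33.9°)·sin(46.2°) ≈ 0.599, again giving ≈ 53.2°.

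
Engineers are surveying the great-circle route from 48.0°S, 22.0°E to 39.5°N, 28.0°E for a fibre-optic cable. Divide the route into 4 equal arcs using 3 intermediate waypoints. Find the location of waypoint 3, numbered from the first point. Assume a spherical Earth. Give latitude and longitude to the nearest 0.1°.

≈ 17.6°N, 26.4°E

From cos δ = sin φ₁ sin φ₂ + cos φ₁ cos φ₂ cos Δλ, the central angle is δ ≈ 1.530 rad (87.7°).
Interpolate at f = 3/4 with slerp weights a = sin((1−f)δ)/sin δ ≈ 0.374, b = sin(fδ)/sin δ ≈ 0.912.
p = a·p₁ + b·p₂ ≈ (0.853, 0.424, 0.303); φ = arcsin(p_z) ≈ 17.63°, λ = atan2(p_y, p_x) ≈ 26.43°.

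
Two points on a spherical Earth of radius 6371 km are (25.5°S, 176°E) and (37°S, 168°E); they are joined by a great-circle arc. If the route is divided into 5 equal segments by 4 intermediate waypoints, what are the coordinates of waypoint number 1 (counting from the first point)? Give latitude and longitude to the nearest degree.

≈ (28°S, 175°E)

From cos δ = sin φ₁ sin φ₂ + cos φ₁ cos φ₂ cos Δλ, the central angle is δ ≈ 0.233 rad (13.4°).
Interpolate at f = 1/5 with slerp weights a = sin((1−f)δ)/sin δ ≈ 0.803, b = sin(fδ)/sin δ ≈ 0.202.
p = a·p₁ + b·p₂ ≈ (-0.880, 0.084, -0.467); φ = arcsin(p_z) ≈ -27.84°, λ = atan2(p_y, p_x) ≈ 174.55°.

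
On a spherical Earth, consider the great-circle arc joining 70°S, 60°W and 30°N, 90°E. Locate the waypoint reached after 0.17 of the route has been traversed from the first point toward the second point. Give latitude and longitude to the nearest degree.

The haversine formula gives a central angle δ ≈ 2.384 rad (136.6°) between the endpoints.
Interpolate at f = 0.17 with slerp weights a = sin((1−f)δ)/sin δ ≈ 1.336, b = sin(fδ)/sin δ ≈ 0.574.
p = a·p₁ + b·p₂ ≈ (0.228, 0.101, -0.968); φ = arcsin(p_z) ≈ -75.53°, λ = atan2(p_y, p_x) ≈ 23.88°.

≈ 76°S, 24°E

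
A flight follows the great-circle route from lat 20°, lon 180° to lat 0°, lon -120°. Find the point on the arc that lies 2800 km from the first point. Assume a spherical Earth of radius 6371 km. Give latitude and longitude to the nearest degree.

Convert each endpoint to a unit vector on the sphere (x = cos φ cos λ, y = cos φ sin λ, z = sin φ).
The central angle between the endpoints is δ = arccos(p₁·p₂) ≈ 1.082 rad (62.0°). The total great-circle distance is δ·R ≈ 1.082 × 6371 ≈ 6891 km, so the target fraction is f = 2800/6891 ≈ 0.406.
Interpolate at f ≈ 0.406 with slerp weights a = sin((1−f)δ)/sin δ ≈ 0.679, b = sin(fδ)/sin δ ≈ 0.482.
p = a·p₁ + b·p₂ ≈ (-0.879, -0.417, 0.232); φ = arcsin(p_z) ≈ 13.42°, λ = atan2(p_y, p_x) ≈ -154.59°.

≈ lat 13°, lon -155°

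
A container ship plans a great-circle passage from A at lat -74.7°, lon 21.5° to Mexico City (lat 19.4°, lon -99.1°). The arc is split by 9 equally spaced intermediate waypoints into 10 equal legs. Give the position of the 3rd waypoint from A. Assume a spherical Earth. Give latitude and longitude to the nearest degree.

Convert each endpoint to a unit vector on the sphere (x = cos φ cos λ, y = cos φ sin λ, z = sin φ).
The central angle between the endpoints is δ = arccos(p₁·p₂) ≈ 2.034 rad (116.6°).
Interpolate at f = 3/10 with slerp weights a = sin((1−f)δ)/sin δ ≈ 1.106, b = sin(fδ)/sin δ ≈ 0.641.
p = a·p₁ + b·p₂ ≈ (0.176, -0.490, -0.854); φ = arcsin(p_z) ≈ -58.64°, λ = atan2(p_y, p_x) ≈ -70.24°.

≈ lat -59°, lon -70°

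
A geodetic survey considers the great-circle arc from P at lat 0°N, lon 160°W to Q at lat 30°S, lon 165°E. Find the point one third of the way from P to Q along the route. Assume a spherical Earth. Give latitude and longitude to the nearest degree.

The haversine formula gives a central angle δ ≈ 0.782 rad (44.8°) between the endpoints.
Interpolate at f = 1/3 with slerp weights a = sin((1−f)δ)/sin δ ≈ 0.707, b = sin(fδ)/sin δ ≈ 0.366.
p = a·p₁ + b·p₂ ≈ (-0.970, -0.160, -0.183); φ = arcsin(p_z) ≈ -10.54°, λ = atan2(p_y, p_x) ≈ -170.65°.

≈ lat 11°S, lon 171°W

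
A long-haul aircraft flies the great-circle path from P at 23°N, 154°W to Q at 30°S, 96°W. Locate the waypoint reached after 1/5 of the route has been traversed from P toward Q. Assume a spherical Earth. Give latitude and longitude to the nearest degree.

Write both endpoints as unit vectors p₁, p₂ with components (cos φ cos λ, cos φ sin λ, sin φ).
The central angle between the endpoints is δ = arccos(p₁·p₂) ≈ 1.342 rad (76.9°).
Interpolate at f = 1/5 with slerp weights a = sin((1−f)δ)/sin δ ≈ 0.902, b = sin(fδ)/sin δ ≈ 0.272.
p = a·p₁ + b·p₂ ≈ (-0.771, -0.599, 0.216); φ = arcsin(p_z) ≈ 12.50°, λ = atan2(p_y, p_x) ≈ -142.18°.

≈ 13°N, 142°W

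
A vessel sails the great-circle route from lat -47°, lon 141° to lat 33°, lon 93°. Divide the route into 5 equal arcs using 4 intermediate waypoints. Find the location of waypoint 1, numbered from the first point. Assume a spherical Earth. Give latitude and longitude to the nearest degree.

≈ lat -32°, lon 128°

Convert each endpoint to a unit vector on the sphere (x = cos φ cos λ, y = cos φ sin λ, z = sin φ).
The central angle between the endpoints is δ = arccos(p₁·p₂) ≈ 1.586 rad (90.9°).
Interpolate at f = 1/5 with slerp weights a = sin((1−f)δ)/sin δ ≈ 0.955, b = sin(fδ)/sin δ ≈ 0.312.
p = a·p₁ + b·p₂ ≈ (-0.520, 0.671, -0.528); φ = arcsin(p_z) ≈ -31.90°, λ = atan2(p_y, p_x) ≈ 127.76°.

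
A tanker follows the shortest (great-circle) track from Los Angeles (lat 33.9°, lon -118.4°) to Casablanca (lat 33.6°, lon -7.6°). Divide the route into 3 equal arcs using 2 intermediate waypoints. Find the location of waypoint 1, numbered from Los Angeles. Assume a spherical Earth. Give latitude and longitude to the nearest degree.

≈ lat 48°, lon -85°

The haversine formula gives a central angle δ ≈ 1.508 rad (86.4°) between the endpoints.
Interpolate at f = 1/3 with slerp weights a = sin((1−f)δ)/sin δ ≈ 0.846, b = sin(fδ)/sin δ ≈ 0.483.
p = a·p₁ + b·p₂ ≈ (0.065, -0.671, 0.739); φ = arcsin(p_z) ≈ 47.63°, λ = atan2(p_y, p_x) ≈ -84.51°.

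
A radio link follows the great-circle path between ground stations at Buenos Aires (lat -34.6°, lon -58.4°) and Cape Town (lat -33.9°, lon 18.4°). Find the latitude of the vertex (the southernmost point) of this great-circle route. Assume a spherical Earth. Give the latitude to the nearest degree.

≈ -41°

The great circle lies in the plane with unit normal n̂ = (p₁ × p₂)/|p₁ × p₂|.
Here n̂_z ≈ +0.755; the vertex latitude is φ_max = arccos|n̂_z| ≈ 41.0°.
Check via Clairaut: cos φ_max = |cos φ₁| · sin C = cos(34.6°)·sin(113.5°) ≈ 0.755, again giving ≈ 41.0°.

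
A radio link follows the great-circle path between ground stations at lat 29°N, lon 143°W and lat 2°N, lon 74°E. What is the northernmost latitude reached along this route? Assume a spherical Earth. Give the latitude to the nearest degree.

≈ 44°N

The great circle lies in the plane with unit normal n̂ = (p₁ × p₂)/|p₁ × p₂|.
Here n̂_z ≈ -0.718; the vertex latitude is φ_max = arccos|n̂_z| ≈ 44.1°.
Check via Clairaut: cos φ_max = |cos φ₁| · sin C = cos(29.0°)·sin(55.2°) ≈ 0.718, again giving ≈ 44.1°.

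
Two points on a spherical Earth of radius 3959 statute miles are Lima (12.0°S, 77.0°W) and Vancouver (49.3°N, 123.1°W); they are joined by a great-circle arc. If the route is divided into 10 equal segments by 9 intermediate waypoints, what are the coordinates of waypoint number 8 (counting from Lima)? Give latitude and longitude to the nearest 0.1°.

The haversine formula gives a central angle δ ≈ 1.282 rad (73.5°) between the endpoints.
Interpolate at f = 8/10 with slerp weights a = sin((1−f)δ)/sin δ ≈ 0.265, b = sin(fδ)/sin δ ≈ 0.892.
p = a·p₁ + b·p₂ ≈ (-0.259, -0.739, 0.621); φ = arcsin(p_z) ≈ 38.41°, λ = atan2(p_y, p_x) ≈ -109.33°.

≈ (38.4°N, 109.3°W)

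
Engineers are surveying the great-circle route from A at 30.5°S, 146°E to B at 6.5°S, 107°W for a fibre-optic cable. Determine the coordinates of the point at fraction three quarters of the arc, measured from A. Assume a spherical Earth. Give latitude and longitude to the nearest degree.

≈ 19°S, 129°W

Convert each endpoint to a unit vector on the sphere (x = cos φ cos λ, y = cos φ sin λ, z = sin φ).
The central angle between the endpoints is δ = arccos(p₁·p₂) ≈ 1.765 rad (101.1°).
Interpolate at f = 3/4 with slerp weights a = sin((1−f)δ)/sin δ ≈ 0.435, b = sin(fδ)/sin δ ≈ 0.988.
p = a·p₁ + b·p₂ ≈ (-0.598, -0.729, -0.333); φ = arcsin(p_z) ≈ -19.44°, λ = atan2(p_y, p_x) ≈ -129.35°.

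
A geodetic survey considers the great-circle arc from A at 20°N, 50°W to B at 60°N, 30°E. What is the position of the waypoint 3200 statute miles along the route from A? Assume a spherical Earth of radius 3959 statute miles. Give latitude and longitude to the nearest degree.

≈ 54°N, 9°W

Write both endpoints as unit vectors p₁, p₂ with components (cos φ cos λ, cos φ sin λ, sin φ).
The central angle between the endpoints is δ = arccos(p₁·p₂) ≈ 1.183 rad (67.8°). The total great-circle distance is δ·R ≈ 1.183 × 3959 ≈ 4685 mi, so the target fraction is f = 3200/4685 ≈ 0.683.
Interpolate at f ≈ 0.683 with slerp weights a = sin((1−f)δ)/sin δ ≈ 0.396, b = sin(fδ)/sin δ ≈ 0.781.
p = a·p₁ + b·p₂ ≈ (0.577, -0.090, 0.812); φ = arcsin(p_z) ≈ 54.26°, λ = atan2(p_y, p_x) ≈ -8.82°.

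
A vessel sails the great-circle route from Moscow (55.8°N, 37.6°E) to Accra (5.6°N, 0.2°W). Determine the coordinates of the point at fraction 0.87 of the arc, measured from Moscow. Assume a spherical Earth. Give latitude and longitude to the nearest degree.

Convert each endpoint to a unit vector on the sphere (x = cos φ cos λ, y = cos φ sin λ, z = sin φ).
The central angle between the endpoints is δ = arccos(p₁·p₂) ≈ 1.021 rad (58.5°).
Interpolate at f = 0.87 with slerp weights a = sin((1−f)δ)/sin δ ≈ 0.155, b = sin(fδ)/sin δ ≈ 0.910.
p = a·p₁ + b·p₂ ≈ (0.975, 0.050, 0.217); φ = arcsin(p_z) ≈ 12.54°, λ = atan2(p_y, p_x) ≈ 2.94°.

≈ 13°N, 3°E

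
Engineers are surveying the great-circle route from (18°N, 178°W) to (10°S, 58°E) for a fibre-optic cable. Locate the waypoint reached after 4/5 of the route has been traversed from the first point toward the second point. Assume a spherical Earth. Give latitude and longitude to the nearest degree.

Write both endpoints as unit vectors p₁, p₂ with components (cos φ cos λ, cos φ sin λ, sin φ).
The central angle between the endpoints is δ = arccos(p₁·p₂) ≈ 2.186 rad (125.3°).
Interpolate at f = 4/5 with slerp weights a = sin((1−f)δ)/sin δ ≈ 0.519, b = sin(fδ)/sin δ ≈ 1.205.
p = a·p₁ + b·p₂ ≈ (0.136, 0.989, -0.049); φ = arcsin(p_z) ≈ -2.81°, λ = atan2(p_y, p_x) ≈ 82.17°.

≈ (3°S, 82°E)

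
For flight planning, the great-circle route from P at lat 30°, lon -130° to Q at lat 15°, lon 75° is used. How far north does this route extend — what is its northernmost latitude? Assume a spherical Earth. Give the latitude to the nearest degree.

The great circle lies in the plane with unit normal n̂ = (p₁ × p₂)/|p₁ × p₂|.
Here n̂_z ≈ -0.455; the vertex latitude is φ_max = arccos|n̂_z| ≈ 63.0°.

≈ 63°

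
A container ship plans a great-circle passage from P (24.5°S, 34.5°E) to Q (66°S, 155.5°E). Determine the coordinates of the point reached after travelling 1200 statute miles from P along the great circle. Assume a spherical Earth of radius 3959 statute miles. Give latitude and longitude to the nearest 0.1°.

From cos δ = sin φ₁ sin φ₂ + cos φ₁ cos φ₂ cos Δλ, the central angle is δ ≈ 1.381 rad (79.2°). The total great-circle distance is δ·R ≈ 1.381 × 3959 ≈ 5469 mi, so the target fraction is f = 1200/5469 ≈ 0.219.
Interpolate at f ≈ 0.219 with slerp weights a = sin((1−f)δ)/sin δ ≈ 0.897, b = sin(fδ)/sin δ ≈ 0.304.
p = a·p₁ + b·p₂ ≈ (0.560, 0.514, -0.650); φ = arcsin(p_z) ≈ -40.52°, λ = atan2(p_y, p_x) ≈ 42.51°.

≈ (40.5°S, 42.5°E)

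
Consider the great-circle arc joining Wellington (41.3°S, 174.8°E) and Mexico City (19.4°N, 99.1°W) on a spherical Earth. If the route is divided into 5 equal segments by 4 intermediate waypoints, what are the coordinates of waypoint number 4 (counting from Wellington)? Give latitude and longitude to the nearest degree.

≈ 6°N, 114°W

Convert each endpoint to a unit vector on the sphere (x = cos φ cos λ, y = cos φ sin λ, z = sin φ).
The central angle between the endpoints is δ = arccos(p₁·p₂) ≈ 1.743 rad (99.8°).
Interpolate at f = 4/5 with slerp weights a = sin((1−f)δ)/sin δ ≈ 0.347, b = sin(fδ)/sin δ ≈ 0.999.
p = a·p₁ + b·p₂ ≈ (-0.408, -0.907, 0.103); φ = arcsin(p_z) ≈ 5.92°, λ = atan2(p_y, p_x) ≈ -114.24°.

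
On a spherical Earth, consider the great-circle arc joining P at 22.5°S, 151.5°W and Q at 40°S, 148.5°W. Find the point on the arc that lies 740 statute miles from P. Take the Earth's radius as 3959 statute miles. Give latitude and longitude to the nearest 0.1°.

≈ 33.1°S, 149.8°W

From cos δ = sin φ₁ sin φ₂ + cos φ₁ cos φ₂ cos Δλ, the central angle is δ ≈ 0.309 rad (17.7°). The total great-circle distance is δ·R ≈ 0.309 × 3959 ≈ 1222 mi, so the target fraction is f = 740/1222 ≈ 0.606.
Interpolate at f ≈ 0.606 with slerp weights a = sin((1−f)δ)/sin δ ≈ 0.400, b = sin(fδ)/sin δ ≈ 0.612.
p = a·p₁ + b·p₂ ≈ (-0.724, -0.421, -0.546); φ = arcsin(p_z) ≈ -33.11°, λ = atan2(p_y, p_x) ≈ -149.82°.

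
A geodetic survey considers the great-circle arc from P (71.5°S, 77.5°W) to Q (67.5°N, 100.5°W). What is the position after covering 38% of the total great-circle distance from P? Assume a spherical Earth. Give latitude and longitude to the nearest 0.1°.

Write both endpoints as unit vectors p₁, p₂ with components (cos φ cos λ, cos φ sin λ, sin φ).
The central angle between the endpoints is δ = arccos(p₁·p₂) ≈ 2.441 rad (139.9°).
Interpolate at f = 0.38 with slerp weights a = sin((1−f)δ)/sin δ ≈ 1.548, b = sin(fδ)/sin δ ≈ 1.241.
p = a·p₁ + b·p₂ ≈ (0.020, -0.947, -0.322); φ = arcsin(p_z) ≈ -18.78°, λ = atan2(p_y, p_x) ≈ -88.80°.

≈ (18.8°S, 88.8°W)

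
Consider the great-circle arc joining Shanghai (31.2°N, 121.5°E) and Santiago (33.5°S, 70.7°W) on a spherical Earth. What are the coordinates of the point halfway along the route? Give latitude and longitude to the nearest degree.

≈ 11°S, 161°W

From cos δ = sin φ₁ sin φ₂ + cos φ₁ cos φ₂ cos Δλ, the central angle is δ ≈ 2.957 rad (169.4°).
Interpolate at f = 1/2 with slerp weights a = sin((1−f)δ)/sin δ ≈ 5.437, b = sin(fδ)/sin δ ≈ 5.437.
p = a·p₁ + b·p₂ ≈ (-0.931, -0.314, -0.184); φ = arcsin(p_z) ≈ -10.62°, λ = atan2(p_y, p_x) ≈ -161.38°.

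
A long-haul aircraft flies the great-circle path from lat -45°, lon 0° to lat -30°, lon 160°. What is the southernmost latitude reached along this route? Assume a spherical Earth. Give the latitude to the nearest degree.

The great circle lies in the plane with unit normal n̂ = (p₁ × p₂)/|p₁ × p₂|.
Here n̂_z ≈ +0.215; the vertex latitude is φ_max = arccos|n̂_z| ≈ 77.6°.
Check via Clairaut: cos φ_max = |cos φ₁| · sin C = cos(45.0°)·sin(162.3°) ≈ 0.215, again giving ≈ 77.6°.

≈ -78°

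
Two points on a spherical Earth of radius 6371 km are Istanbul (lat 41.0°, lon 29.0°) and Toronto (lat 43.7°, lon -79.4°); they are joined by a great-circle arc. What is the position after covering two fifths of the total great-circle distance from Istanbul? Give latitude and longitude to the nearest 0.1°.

Write both endpoints as unit vectors p₁, p₂ with components (cos φ cos λ, cos φ sin λ, sin φ).
The central angle between the endpoints is δ = arccos(p₁·p₂) ≈ 1.286 rad (73.7°).
Interpolate at f = 2/5 with slerp weights a = sin((1−f)δ)/sin δ ≈ 0.727, b = sin(fδ)/sin δ ≈ 0.513.
p = a·p₁ + b·p₂ ≈ (0.548, -0.098, 0.831); φ = arcsin(p_z) ≈ 56.18°, λ = atan2(p_y, p_x) ≈ -10.19°.

≈ lat 56.2°, lon -10.2°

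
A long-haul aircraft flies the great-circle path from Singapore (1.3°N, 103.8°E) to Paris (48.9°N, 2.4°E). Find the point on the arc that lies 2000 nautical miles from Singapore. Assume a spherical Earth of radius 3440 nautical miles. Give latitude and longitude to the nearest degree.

≈ 26°N, 80°E

From cos δ = sin φ₁ sin φ₂ + cos φ₁ cos φ₂ cos Δλ, the central angle is δ ≈ 1.684 rad (96.5°). The total great-circle distance is δ·R ≈ 1.684 × 3440 ≈ 5792 nmi, so the target fraction is f = 2000/5792 ≈ 0.345.
Interpolate at f ≈ 0.345 with slerp weights a = sin((1−f)δ)/sin δ ≈ 0.898, b = sin(fδ)/sin δ ≈ 0.553.
p = a·p₁ + b·p₂ ≈ (0.149, 0.887, 0.437); φ = arcsin(p_z) ≈ 25.91°, λ = atan2(p_y, p_x) ≈ 80.47°.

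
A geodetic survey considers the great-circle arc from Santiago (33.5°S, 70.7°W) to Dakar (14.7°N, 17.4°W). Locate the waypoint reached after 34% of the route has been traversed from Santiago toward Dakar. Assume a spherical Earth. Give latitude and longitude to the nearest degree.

Convert each endpoint to a unit vector on the sphere (x = cos φ cos λ, y = cos φ sin λ, z = sin φ).
The central angle between the endpoints is δ = arccos(p₁·p₂) ≈ 1.222 rad (70.0°).
Interpolate at f = 0.34 with slerp weights a = sin((1−f)δ)/sin δ ≈ 0.768, b = sin(fδ)/sin δ ≈ 0.429.
p = a·p₁ + b·p₂ ≈ (0.608, -0.729, -0.315); φ = arcsin(p_z) ≈ -18.36°, λ = atan2(p_y, p_x) ≈ -50.16°.

≈ (18°S, 50°W)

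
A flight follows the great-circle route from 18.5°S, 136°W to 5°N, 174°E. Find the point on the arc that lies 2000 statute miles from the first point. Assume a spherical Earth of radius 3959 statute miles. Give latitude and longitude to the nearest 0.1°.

Convert each endpoint to a unit vector on the sphere (x = cos φ cos λ, y = cos φ sin λ, z = sin φ).
The central angle between the endpoints is δ = arccos(p₁·p₂) ≈ 0.953 rad (54.6°). The total great-circle distance is δ·R ≈ 0.953 × 3959 ≈ 3771 mi, so the target fraction is f = 2000/3771 ≈ 0.530.
Interpolate at f ≈ 0.530 with slerp weights a = sin((1−f)δ)/sin δ ≈ 0.531, b = sin(fδ)/sin δ ≈ 0.594.
p = a·p₁ + b·p₂ ≈ (-0.951, -0.288, -0.117); φ = arcsin(p_z) ≈ -6.70°, λ = atan2(p_y, p_x) ≈ -163.15°.

≈ 6.7°S, 163.2°W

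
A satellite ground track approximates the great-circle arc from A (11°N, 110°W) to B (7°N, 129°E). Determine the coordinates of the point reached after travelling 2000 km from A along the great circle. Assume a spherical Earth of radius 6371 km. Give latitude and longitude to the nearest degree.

≈ (15°N, 128°W)

The haversine formula gives a central angle δ ≈ 2.070 rad (118.6°) between the endpoints. The total great-circle distance is δ·R ≈ 2.070 × 6371 ≈ 13187 km, so the target fraction is f = 2000/13187 ≈ 0.152.
Interpolate at f ≈ 0.152 with slerp weights a = sin((1−f)δ)/sin δ ≈ 1.119, b = sin(fδ)/sin δ ≈ 0.352.
p = a·p₁ + b·p₂ ≈ (-0.595, -0.761, 0.256); φ = arcsin(p_z) ≈ 14.86°, λ = atan2(p_y, p_x) ≈ -128.03°.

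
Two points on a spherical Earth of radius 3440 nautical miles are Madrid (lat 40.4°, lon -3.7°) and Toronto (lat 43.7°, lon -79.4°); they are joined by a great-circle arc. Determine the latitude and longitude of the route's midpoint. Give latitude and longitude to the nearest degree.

≈ lat 49°, lon -40°

Write both endpoints as unit vectors p₁, p₂ with components (cos φ cos λ, cos φ sin λ, sin φ).
The central angle between the endpoints is δ = arccos(p₁·p₂) ≈ 0.947 rad (54.3°).
Interpolate at f = 1/2 with slerp weights a = sin((1−f)δ)/sin δ ≈ 0.562, b = sin(fδ)/sin δ ≈ 0.562.
p = a·p₁ + b·p₂ ≈ (0.502, -0.427, 0.752); φ = arcsin(p_z) ≈ 48.79°, λ = atan2(p_y, p_x) ≈ -40.39°.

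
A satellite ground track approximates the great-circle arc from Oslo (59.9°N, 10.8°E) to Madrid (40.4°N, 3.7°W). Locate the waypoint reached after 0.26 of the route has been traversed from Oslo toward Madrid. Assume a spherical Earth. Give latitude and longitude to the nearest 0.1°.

From cos δ = sin φ₁ sin φ₂ + cos φ₁ cos φ₂ cos Δλ, the central angle is δ ≈ 0.375 rad (21.5°).
Interpolate at f = 0.26 with slerp weights a = sin((1−f)δ)/sin δ ≈ 0.748, b = sin(fδ)/sin δ ≈ 0.266.
p = a·p₁ + b·p₂ ≈ (0.570, 0.057, 0.819); φ = arcsin(p_z) ≈ 55.02°, λ = atan2(p_y, p_x) ≈ 5.73°.

≈ (55.0°N, 5.7°E)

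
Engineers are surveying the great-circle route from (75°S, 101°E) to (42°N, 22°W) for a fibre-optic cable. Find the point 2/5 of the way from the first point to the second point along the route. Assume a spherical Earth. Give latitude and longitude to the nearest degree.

≈ (38°S, 3°E)

Write both endpoints as unit vectors p₁, p₂ with components (cos φ cos λ, cos φ sin λ, sin φ).
The central angle between the endpoints is δ = arccos(p₁·p₂) ≈ 2.421 rad (138.7°).
Interpolate at f = 2/5 with slerp weights a = sin((1−f)δ)/sin δ ≈ 1.504, b = sin(fδ)/sin δ ≈ 1.248.
p = a·p₁ + b·p₂ ≈ (0.786, 0.035, -0.618); φ = arcsin(p_z) ≈ -38.16°, λ = atan2(p_y, p_x) ≈ 2.53°.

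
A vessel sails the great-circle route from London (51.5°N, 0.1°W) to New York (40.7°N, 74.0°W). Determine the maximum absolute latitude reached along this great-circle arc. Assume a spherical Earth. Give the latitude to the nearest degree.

The great circle lies in the plane with unit normal n̂ = (p₁ × p₂)/|p₁ × p₂|.
Here n̂_z ≈ -0.591; the vertex latitude is φ_max = arccos|n̂_z| ≈ 53.8°.

≈ 54°N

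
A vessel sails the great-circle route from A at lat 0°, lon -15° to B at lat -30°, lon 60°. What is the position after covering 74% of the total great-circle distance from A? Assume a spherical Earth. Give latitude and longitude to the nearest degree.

≈ lat -25°, lon 38°

Write both endpoints as unit vectors p₁, p₂ with components (cos φ cos λ, cos φ sin λ, sin φ).
The central angle between the endpoints is δ = arccos(p₁·p₂) ≈ 1.345 rad (77.0°).
Interpolate at f = 0.74 with slerp weights a = sin((1−f)δ)/sin δ ≈ 0.351, b = sin(fδ)/sin δ ≈ 0.861.
p = a·p₁ + b·p₂ ≈ (0.712, 0.555, -0.430); φ = arcsin(p_z) ≈ -25.49°, λ = atan2(p_y, p_x) ≈ 37.91°.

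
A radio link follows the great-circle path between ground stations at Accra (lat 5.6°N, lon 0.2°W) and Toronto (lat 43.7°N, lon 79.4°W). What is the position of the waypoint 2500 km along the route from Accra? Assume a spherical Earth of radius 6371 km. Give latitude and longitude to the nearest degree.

Write both endpoints as unit vectors p₁, p₂ with components (cos φ cos λ, cos φ sin λ, sin φ).
The central angle between the endpoints is δ = arccos(p₁·p₂) ≈ 1.367 rad (78.3°). The total great-circle distance is δ·R ≈ 1.367 × 6371 ≈ 8710 km, so the target fraction is f = 2500/8710 ≈ 0.287.
Interpolate at f ≈ 0.287 with slerp weights a = sin((1−f)δ)/sin δ ≈ 0.845, b = sin(fδ)/sin δ ≈ 0.390.
p = a·p₁ + b·p₂ ≈ (0.893, -0.280, 0.352); φ = arcsin(p_z) ≈ 20.62°, λ = atan2(p_y, p_x) ≈ -17.44°.

≈ lat 21°N, lon 17°W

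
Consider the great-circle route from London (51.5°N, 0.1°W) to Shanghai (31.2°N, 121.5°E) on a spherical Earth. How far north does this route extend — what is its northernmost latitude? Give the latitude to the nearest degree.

≈ 63°N

The great circle lies in the plane with unit normal n̂ = (p₁ × p₂)/|p₁ × p₂|.
Here n̂_z ≈ +0.457; the vertex latitude is φ_max = arccos|n̂_z| ≈ 62.8°.
Check via Clairaut: cos φ_max = |cos φ₁| · sin C = cos(51.5°)·sin(47.3°) ≈ 0.457, again giving ≈ 62.8°.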